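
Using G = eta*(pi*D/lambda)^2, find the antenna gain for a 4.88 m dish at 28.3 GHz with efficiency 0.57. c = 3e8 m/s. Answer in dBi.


lambda = c/f = 3e8 / 2.83e+10 = 0.01060071 m
G = eta*(pi*D/lambda)^2 = 0.57*(pi*4.88/0.01060071)^2
G = 1.1921876e+06 (linear)
G = 10*log10(1.1921876e+06) = 60.7634 dBi

60.7634 dBi


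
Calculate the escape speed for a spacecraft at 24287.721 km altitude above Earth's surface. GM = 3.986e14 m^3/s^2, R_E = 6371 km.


r = 6371.0 + 24287.721 = 30658.7210 km = 3.0658721e+07 m
v_esc = sqrt(2*mu/r) = sqrt(2*3.986e14 / 3.0658721e+07)
v_esc = 5099.2538 m/s = 5.0993 km/s

5.0993 km/s


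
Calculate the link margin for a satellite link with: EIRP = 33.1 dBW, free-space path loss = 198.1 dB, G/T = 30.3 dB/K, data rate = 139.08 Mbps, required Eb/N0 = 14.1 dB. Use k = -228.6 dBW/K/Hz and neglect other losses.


C/N0 = EIRP - FSPL + G/T - k = 33.1 - 198.1 + 30.3 - (-228.6)
C/N0 = 93.9000 dB-Hz
R_b = 139.08 Mbps = 1.3908e+08 bps -> 10*log10(R_b) = 81.4326 dB-Hz
Eb/N0 = C/N0 - 10*log10(R_b) = 93.9000 - 81.4326 = 12.4674 dB
Margin = Eb/N0 - Eb/N0_req = 12.4674 - 14.1 = -1.6326 dB (negative margin: link does not close)

-1.6326 dB


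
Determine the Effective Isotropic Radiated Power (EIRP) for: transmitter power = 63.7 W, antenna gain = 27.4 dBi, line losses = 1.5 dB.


Pt = 63.7 W = 18.0414 dBW
EIRP = Pt_dBW + Gt - losses = 18.0414 + 27.4 - 1.5 = 43.9414 dBW

43.9414 dBW


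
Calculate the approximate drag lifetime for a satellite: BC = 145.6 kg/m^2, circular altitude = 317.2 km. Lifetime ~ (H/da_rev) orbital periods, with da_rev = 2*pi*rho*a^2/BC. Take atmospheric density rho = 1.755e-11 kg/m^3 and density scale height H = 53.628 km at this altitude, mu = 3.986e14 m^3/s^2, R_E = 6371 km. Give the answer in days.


a = R_E + alt = 6688.2000 km = 6.6882e+06 m
da_rev = 2*pi*rho*a^2/BC = 2*pi*1.755e-11*(6.6882e+06)^2/145.6 = 33.877716 m per revolution
N = H/da_rev = 53628.0000 m / 33.877716 m = 1582.9875 revolutions
P = 2*pi*sqrt(a^3/mu) = 5443.4608 s
lifetime = N*P = 1582.9875 * 5443.4608 = 8.6169303e+06 s = 99.7330 days

99.7330 days


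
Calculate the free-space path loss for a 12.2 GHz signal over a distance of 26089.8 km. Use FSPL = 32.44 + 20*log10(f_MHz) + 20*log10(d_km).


f = 12.2 GHz = 12200.0000 MHz
d = 26089.8 km
FSPL = 32.44 + 20*log10(12200.0000) + 20*log10(26089.8)
FSPL = 32.44 + 81.7272 + 88.3294
FSPL = 202.4966 dB

202.4966 dB


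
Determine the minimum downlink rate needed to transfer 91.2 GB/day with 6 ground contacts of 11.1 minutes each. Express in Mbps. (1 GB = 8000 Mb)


total contact time = 6 * 11.1 * 60 = 3996.0000 s
data = 91.2 GB = 729600.0000 Mb
rate = 729600.0000 / 3996.0000 = 182.5826 Mbps

182.5826 Mbps


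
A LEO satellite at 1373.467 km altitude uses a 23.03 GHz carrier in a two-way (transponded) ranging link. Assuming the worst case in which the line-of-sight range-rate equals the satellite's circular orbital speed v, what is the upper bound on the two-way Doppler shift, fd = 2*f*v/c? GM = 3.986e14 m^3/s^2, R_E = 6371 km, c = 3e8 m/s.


r = 7.744467e+06 m
v = sqrt(mu/r) = 7174.1901 m/s (worst-case radial velocity)
f = 23.03 GHz = 2.303e+10 Hz
fd = 2*f*v/c = 2*2.303e+10*7174.1901/3.0e+08
fd = 1.1014773e+06 Hz

1.1015e+06 Hz


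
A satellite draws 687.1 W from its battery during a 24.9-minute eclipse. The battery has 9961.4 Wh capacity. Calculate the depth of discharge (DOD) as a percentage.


E_used = P * t / 60 = 687.1 * 24.9 / 60 = 285.1465 Wh
DOD = E_used / E_total * 100 = 285.1465 / 9961.4 * 100
DOD = 2.8625 %

2.8625 %


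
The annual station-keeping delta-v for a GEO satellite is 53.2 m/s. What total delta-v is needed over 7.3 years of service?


dV = rate * years = 53.2 * 7.3
dV = 388.3600 m/s

388.3600 m/s


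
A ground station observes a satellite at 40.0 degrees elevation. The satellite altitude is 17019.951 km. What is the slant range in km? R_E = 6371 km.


h = 17019.951 km, el = 40.0 deg
d = -R_E*sin(el) + sqrt((R_E*sin(el))^2 + 2*R_E*h + h^2)
d = -6371.0000*sin(0.6981317) + sqrt((6371.0000*0.6427876)^2 + 2*6371.0000*17019.951 + 17019.951^2)
d = 18780.9364 km

18780.9364 km


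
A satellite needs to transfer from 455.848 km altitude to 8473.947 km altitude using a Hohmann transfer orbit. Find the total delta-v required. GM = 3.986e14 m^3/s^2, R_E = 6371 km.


r1 = 6826.8480 km = 6.826848e+06 m
r2 = 14844.9470 km = 1.4844947e+07 m
dv1 = sqrt(mu/r1)*(sqrt(2*r2/(r1+r2)) - 1) = 1302.5161 m/s
dv2 = sqrt(mu/r2)*(1 - sqrt(2*r1/(r1+r2))) = 1068.8004 m/s
total dv = |dv1| + |dv2| = 1302.5161 + 1068.8004 = 2371.3166 m/s = 2.3713 km/s

2.3713 km/s


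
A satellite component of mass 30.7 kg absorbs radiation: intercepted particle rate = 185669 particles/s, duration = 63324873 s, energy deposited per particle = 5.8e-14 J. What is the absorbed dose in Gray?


Total energy deposited = rate * time * E_per
  = 185669 * 63324873 * 5.8e-14 = 0.681933 J
Dose = E_total / mass = 0.681933 / 30.7
Dose = 0.0222128 Gy

0.0222 Gy


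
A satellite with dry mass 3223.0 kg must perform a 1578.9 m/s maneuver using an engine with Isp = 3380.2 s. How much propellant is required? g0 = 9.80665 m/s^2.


ve = Isp * g0 = 3380.2 * 9.80665 = 33148.438330 m/s
mass ratio = exp(dv/ve) = exp(1578.9/33148.438330) = 1.04878380
m_prop = m_dry * (mr - 1) = 3223.0 * (1.04878380 - 1)
m_prop = 157.2302 kg

157.2302 kg


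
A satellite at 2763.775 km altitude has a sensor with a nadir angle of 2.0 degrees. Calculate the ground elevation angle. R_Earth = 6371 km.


r = R_E + alt = 9134.7750 km
Law of sines in the satellite / Earth-center / ground-point triangle:
  sin(nadir)/R_E = sin(90 + el)/r  =>  cos(el) = (r/R_E)*sin(nadir)
cos(el) = (9134.7750 / 6371.0000) * sin(2.0 deg) = 0.05003909
el = arccos(0.05003909) = 87.1318 deg
(Earth-central angle = 90 - nadir - el = 0.8682266 deg)

87.1318 degrees


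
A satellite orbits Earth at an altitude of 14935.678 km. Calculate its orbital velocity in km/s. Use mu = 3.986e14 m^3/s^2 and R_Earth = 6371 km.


r = R_E + alt = 6371.0 + 14935.678 = 21306.6780 km = 2.1306678e+07 m
v = sqrt(mu/r) = sqrt(3.986e14 / 2.1306678e+07) = 4325.2456 m/s = 4.3252 km/s

4.3252 km/s


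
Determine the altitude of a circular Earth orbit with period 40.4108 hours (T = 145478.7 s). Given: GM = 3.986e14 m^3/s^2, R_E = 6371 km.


T = 145478.7 s
r = (mu*T^2/(4*pi^2))^(1/3) = (3.986e14 * 145478.7^2 / (4*pi^2))^(1/3)
r = 5.9784985e+07 m = 59784.9853 km
alt = r - R_E = 59784.9853 - 6371 = 53413.9853 km

53413.9853 km


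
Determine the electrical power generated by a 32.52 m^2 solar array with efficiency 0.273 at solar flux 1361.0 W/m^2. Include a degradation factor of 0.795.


P = area * eta * S * degradation
P = 32.52 * 0.273 * 1361.0 * 0.795
P = 9605.9083 W

9605.9083 W


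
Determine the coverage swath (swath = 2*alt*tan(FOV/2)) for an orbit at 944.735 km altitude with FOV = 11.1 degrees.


FOV = 11.1 deg = 0.1937315 rad
swath = 2 * alt * tan(FOV/2) = 2 * 944.735 * tan(0.09686577)
swath = 2 * 944.735 * 0.09716988
swath = 183.5996 km

183.5996 km


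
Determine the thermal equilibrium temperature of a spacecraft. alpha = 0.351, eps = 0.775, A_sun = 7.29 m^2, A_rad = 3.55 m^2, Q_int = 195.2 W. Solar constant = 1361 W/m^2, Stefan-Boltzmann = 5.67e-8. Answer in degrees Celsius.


Numerator = alpha*S*A_sun + Q_int = 0.351*1361*7.29 + 195.2 = 3677.7132 W
Denominator = eps*sigma*A_rad = 0.775*5.67e-8*3.55 = 1.5599587e-07 W/K^4
T^4 = 2.3575708e+10 K^4
T = 391.8467 K = 118.6967 C

118.6967 degrees Celsius


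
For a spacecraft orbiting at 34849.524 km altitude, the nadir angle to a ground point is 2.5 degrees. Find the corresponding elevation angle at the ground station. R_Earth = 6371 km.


r = R_E + alt = 41220.5240 km
Law of sines in the satellite / Earth-center / ground-point triangle:
  sin(nadir)/R_E = sin(90 + el)/r  =>  cos(el) = (r/R_E)*sin(nadir)
cos(el) = (41220.5240 / 6371.0000) * sin(2.5 deg) = 0.2822185
el = arccos(0.2822185) = 73.6073 deg
(Earth-central angle = 90 - nadir - el = 13.8927 deg)

73.6073 degrees


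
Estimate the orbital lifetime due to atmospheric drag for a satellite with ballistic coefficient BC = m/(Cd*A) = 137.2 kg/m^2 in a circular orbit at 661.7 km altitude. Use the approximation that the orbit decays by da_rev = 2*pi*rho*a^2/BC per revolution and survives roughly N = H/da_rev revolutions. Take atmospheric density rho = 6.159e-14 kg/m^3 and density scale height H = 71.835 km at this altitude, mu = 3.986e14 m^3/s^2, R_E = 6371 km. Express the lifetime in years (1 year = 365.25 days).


a = R_E + alt = 7032.7000 km = 7.0327e+06 m
da_rev = 2*pi*rho*a^2/BC = 2*pi*6.159e-14*(7.0327e+06)^2/137.2 = 0.139501907 m per revolution
N = H/da_rev = 71835.0000 m / 0.139501907 m = 514939.1971 revolutions
P = 2*pi*sqrt(a^3/mu) = 5869.4088 s
lifetime = N*P = 514939.1971 * 5869.4088 = 3.0223887e+09 s = 34981.3502 days
years = 34981.3502 / 365.25 = 95.7737 years

95.7737 years


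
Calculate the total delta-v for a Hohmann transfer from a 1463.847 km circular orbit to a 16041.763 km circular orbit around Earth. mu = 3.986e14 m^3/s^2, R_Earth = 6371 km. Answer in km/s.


r1 = 7834.8470 km = 7.834847e+06 m
r2 = 22412.7630 km = 2.2412763e+07 m
dv1 = sqrt(mu/r1)*(sqrt(2*r2/(r1+r2)) - 1) = 1550.3244 m/s
dv2 = sqrt(mu/r2)*(1 - sqrt(2*r1/(r1+r2))) = 1181.8401 m/s
total dv = |dv1| + |dv2| = 1550.3244 + 1181.8401 = 2732.1645 m/s = 2.7322 km/s

2.7322 km/s


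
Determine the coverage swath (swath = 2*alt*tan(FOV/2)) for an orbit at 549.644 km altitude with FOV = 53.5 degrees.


FOV = 53.5 deg = 0.9337511 rad
swath = 2 * alt * tan(FOV/2) = 2 * 549.644 * tan(0.4668756)
swath = 2 * 549.644 * 0.5040415
swath = 554.0868 km

554.0868 km


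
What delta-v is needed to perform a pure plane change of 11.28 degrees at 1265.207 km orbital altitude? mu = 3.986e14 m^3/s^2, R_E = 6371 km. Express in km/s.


r = 7636.2070 km = 7.636207e+06 m
V = sqrt(mu/r) = 7224.8661 m/s
di = 11.28 deg = 0.1968731 rad
dV = 2*V*sin(di/2) = 2*7224.8661*sin(0.09843657)
dV = 1420.0861 m/s = 1.4201 km/s

1.4201 km/s


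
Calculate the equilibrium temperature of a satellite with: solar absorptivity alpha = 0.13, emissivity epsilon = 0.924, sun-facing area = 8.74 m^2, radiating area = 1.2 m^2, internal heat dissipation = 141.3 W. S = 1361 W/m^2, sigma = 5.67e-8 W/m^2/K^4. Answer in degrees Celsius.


Numerator = alpha*S*A_sun + Q_int = 0.13*1361*8.74 + 141.3 = 1687.6682 W
Denominator = eps*sigma*A_rad = 0.924*5.67e-8*1.2 = 6.286896e-08 W/K^4
T^4 = 2.684422e+10 K^4
T = 404.7741 K = 131.6241 C

131.6241 degrees Celsius


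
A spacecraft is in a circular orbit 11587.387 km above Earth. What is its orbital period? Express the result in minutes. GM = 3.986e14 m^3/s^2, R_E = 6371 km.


r = 17958.3870 km = 1.7958387e+07 m
T = 2*pi*sqrt(r^3/mu) = 2*pi*sqrt(5.7916456e+21 / 3.986e14)
T = 23950.3691 s = 399.1728 min

399.1728 minutes


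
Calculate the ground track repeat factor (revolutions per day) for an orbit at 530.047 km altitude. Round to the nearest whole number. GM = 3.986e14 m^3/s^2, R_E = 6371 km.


r = 6.901047e+06 m
T = 2*pi*sqrt(r^3/mu) = 5705.3685 s = 95.0895 min
revs/day = 1440 / 95.0895 = 15.1436
Rounded: 15 revolutions per day

15 revolutions per day


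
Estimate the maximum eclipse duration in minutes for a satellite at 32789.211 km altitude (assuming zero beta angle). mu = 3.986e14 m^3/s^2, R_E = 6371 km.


r = 39160.2110 km
T = 1285.3681 min
Eclipse fraction = arcsin(R_E/r)/pi = arcsin(6371.0000/39160.2110)/pi
= arcsin(0.1626906)/pi = 0.05201725
Eclipse duration = 0.05201725 * 1285.3681 = 66.8613 min

66.8613 minutes


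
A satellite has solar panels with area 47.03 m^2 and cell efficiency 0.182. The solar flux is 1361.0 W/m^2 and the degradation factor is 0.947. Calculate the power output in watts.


P = area * eta * S * degradation
P = 47.03 * 0.182 * 1361.0 * 0.947
P = 11032.0055 W

11032.0055 W


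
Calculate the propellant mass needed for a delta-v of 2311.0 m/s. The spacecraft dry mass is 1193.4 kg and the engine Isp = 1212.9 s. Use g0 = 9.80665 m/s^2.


ve = Isp * g0 = 1212.9 * 9.80665 = 11894.485785 m/s
mass ratio = exp(dv/ve) = exp(2311.0/11894.485785) = 1.21445050
m_prop = m_dry * (mr - 1) = 1193.4 * (1.21445050 - 1)
m_prop = 255.9252 kg

255.9252 kg


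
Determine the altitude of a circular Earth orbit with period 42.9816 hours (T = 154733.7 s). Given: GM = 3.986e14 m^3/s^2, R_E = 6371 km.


T = 154733.7 s
r = (mu*T^2/(4*pi^2))^(1/3) = (3.986e14 * 154733.7^2 / (4*pi^2))^(1/3)
r = 6.2294417e+07 m = 62294.4171 km
alt = r - R_E = 62294.4171 - 6371 = 55923.4171 km

55923.4171 km


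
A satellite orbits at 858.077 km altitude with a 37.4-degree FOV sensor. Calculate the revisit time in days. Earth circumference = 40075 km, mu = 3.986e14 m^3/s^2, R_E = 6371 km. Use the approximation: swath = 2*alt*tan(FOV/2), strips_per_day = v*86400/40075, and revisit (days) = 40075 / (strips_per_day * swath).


swath = 2*858.077*tan(0.3263766) = 580.8861 km
v = sqrt(mu/r) = 7425.5260 m/s = 7.4255 km/s
strips/day = v*86400/40075 = 7.4255*86400/40075 = 16.0091
coverage/day = strips * swath = 16.0091 * 580.8861 = 9299.4744 km
revisit = 40075 / 9299.4744 = 4.3094 days

4.3094 days


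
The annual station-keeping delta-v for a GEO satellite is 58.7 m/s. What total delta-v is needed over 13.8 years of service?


dV = rate * years = 58.7 * 13.8
dV = 810.0600 m/s

810.0600 m/s


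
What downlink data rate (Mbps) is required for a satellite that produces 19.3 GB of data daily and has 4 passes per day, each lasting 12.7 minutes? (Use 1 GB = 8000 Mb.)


total contact time = 4 * 12.7 * 60 = 3048.0000 s
data = 19.3 GB = 154400.0000 Mb
rate = 154400.0000 / 3048.0000 = 50.6562 Mbps

50.6562 Mbps


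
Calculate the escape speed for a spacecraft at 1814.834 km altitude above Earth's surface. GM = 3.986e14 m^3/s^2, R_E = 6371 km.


r = 6371.0 + 1814.834 = 8185.8340 km = 8.185834e+06 m
v_esc = sqrt(2*mu/r) = sqrt(2*3.986e14 / 8.185834e+06)
v_esc = 9868.5235 m/s = 9.8685 km/s

9.8685 km/s


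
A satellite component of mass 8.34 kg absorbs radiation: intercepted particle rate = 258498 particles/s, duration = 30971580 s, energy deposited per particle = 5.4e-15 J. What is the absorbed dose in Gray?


Total energy deposited = rate * time * E_per
  = 258498 * 30971580 * 5.4e-15 = 0.04323289 J
Dose = E_total / mass = 0.04323289 / 8.34
Dose = 0.0051838 Gy

0.0052 Gy


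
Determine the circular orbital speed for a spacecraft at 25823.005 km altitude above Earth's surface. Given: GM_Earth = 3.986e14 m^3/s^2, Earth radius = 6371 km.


r = R_E + alt = 6371.0 + 25823.005 = 32194.0050 km = 3.2194005e+07 m
v = sqrt(mu/r) = sqrt(3.986e14 / 3.2194005e+07) = 3518.6911 m/s = 3.5187 km/s

3.5187 km/s


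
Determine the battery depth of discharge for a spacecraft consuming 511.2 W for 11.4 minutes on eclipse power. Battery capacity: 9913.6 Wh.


E_used = P * t / 60 = 511.2 * 11.4 / 60 = 97.1280 Wh
DOD = E_used / E_total * 100 = 97.1280 / 9913.6 * 100
DOD = 0.979745 %

0.9797 %


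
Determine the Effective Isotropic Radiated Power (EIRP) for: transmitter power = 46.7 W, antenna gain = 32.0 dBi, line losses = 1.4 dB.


Pt = 46.7 W = 16.6932 dBW
EIRP = Pt_dBW + Gt - losses = 16.6932 + 32.0 - 1.4 = 47.2932 dBW

47.2932 dBW


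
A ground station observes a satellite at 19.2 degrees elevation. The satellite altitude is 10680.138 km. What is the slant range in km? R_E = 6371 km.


h = 10680.138 km, el = 19.2 deg
d = -R_E*sin(el) + sqrt((R_E*sin(el))^2 + 2*R_E*h + h^2)
d = -6371.0000*sin(0.3351032) + sqrt((6371.0000*0.3288666)^2 + 2*6371.0000*10680.138 + 10680.138^2)
d = 13859.1495 km

13859.1495 km


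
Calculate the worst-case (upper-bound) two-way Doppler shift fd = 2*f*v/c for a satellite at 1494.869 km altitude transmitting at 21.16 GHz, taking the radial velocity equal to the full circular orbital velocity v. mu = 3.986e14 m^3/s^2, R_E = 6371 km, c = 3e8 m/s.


r = 7.865869e+06 m
v = sqrt(mu/r) = 7118.6115 m/s (worst-case radial velocity)
f = 21.16 GHz = 2.116e+10 Hz
fd = 2*f*v/c = 2*2.116e+10*7118.6115/3.0e+08
fd = 1.0041988e+06 Hz

1.0042e+06 Hz


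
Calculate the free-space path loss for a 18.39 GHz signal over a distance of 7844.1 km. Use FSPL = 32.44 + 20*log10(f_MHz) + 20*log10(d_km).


f = 18.39 GHz = 18390.0000 MHz
d = 7844.1 km
FSPL = 32.44 + 20*log10(18390.0000) + 20*log10(7844.1)
FSPL = 32.44 + 85.2916 + 77.8909
FSPL = 195.6225 dB

195.6225 dB


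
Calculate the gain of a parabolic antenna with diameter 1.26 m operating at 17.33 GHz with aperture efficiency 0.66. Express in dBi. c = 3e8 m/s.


lambda = c/f = 3e8 / 1.733e+10 = 0.01731102 m
G = eta*(pi*D/lambda)^2 = 0.66*(pi*1.26/0.01731102)^2
G = 34509.5572 (linear)
G = 10*log10(34509.5572) = 45.3794 dBi

45.3794 dBi


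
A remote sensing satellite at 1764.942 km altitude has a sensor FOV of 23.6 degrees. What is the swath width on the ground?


FOV = 23.6 deg = 0.4118977 rad
swath = 2 * alt * tan(FOV/2) = 2 * 1764.942 * tan(0.2059489)
swath = 2 * 1764.942 * 0.2089109
swath = 737.4312 km

737.4312 km


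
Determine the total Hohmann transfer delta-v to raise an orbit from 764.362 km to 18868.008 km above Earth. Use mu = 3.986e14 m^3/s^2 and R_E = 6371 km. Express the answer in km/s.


r1 = 7135.3620 km = 7.135362e+06 m
r2 = 25239.0080 km = 2.5239008e+07 m
dv1 = sqrt(mu/r1)*(sqrt(2*r2/(r1+r2)) - 1) = 1858.6520 m/s
dv2 = sqrt(mu/r2)*(1 - sqrt(2*r1/(r1+r2))) = 1335.5562 m/s
total dv = |dv1| + |dv2| = 1858.6520 + 1335.5562 = 3194.2082 m/s = 3.1942 km/s

3.1942 km/s


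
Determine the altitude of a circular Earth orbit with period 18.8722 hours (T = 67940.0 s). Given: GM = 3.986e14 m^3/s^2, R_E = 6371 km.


T = 67940.0 s
r = (mu*T^2/(4*pi^2))^(1/3) = (3.986e14 * 67940.0^2 / (4*pi^2))^(1/3)
r = 3.5986771e+07 m = 35986.7711 km
alt = r - R_E = 35986.7711 - 6371 = 29615.7711 km

29615.7711 km


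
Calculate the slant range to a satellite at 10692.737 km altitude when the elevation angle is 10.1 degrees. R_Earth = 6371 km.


h = 10692.737 km, el = 10.1 deg
d = -R_E*sin(el) + sqrt((R_E*sin(el))^2 + 2*R_E*h + h^2)
d = -6371.0000*sin(0.1762783) + sqrt((6371.0000*0.1753667)^2 + 2*6371.0000*10692.737 + 10692.737^2)
d = 14751.8833 km

14751.8833 km


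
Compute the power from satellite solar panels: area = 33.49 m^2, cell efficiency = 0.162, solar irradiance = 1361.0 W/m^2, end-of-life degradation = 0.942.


P = area * eta * S * degradation
P = 33.49 * 0.162 * 1361.0 * 0.942
P = 6955.6735 W

6955.6735 W


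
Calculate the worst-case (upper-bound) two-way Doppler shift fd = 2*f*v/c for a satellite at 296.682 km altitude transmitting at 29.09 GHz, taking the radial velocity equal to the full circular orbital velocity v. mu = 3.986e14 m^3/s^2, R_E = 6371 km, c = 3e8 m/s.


r = 6.667682e+06 m
v = sqrt(mu/r) = 7731.8106 m/s (worst-case radial velocity)
f = 29.09 GHz = 2.909e+10 Hz
fd = 2*f*v/c = 2*2.909e+10*7731.8106/3.0e+08
fd = 1.4994558e+06 Hz

1.4995e+06 Hz


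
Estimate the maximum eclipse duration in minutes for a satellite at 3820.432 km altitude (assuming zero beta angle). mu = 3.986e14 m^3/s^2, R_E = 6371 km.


r = 10191.4320 km
T = 170.6526 min
Eclipse fraction = arcsin(R_E/r)/pi = arcsin(6371.0000/10191.4320)/pi
= arcsin(0.625133)/pi = 0.2149553
Eclipse duration = 0.2149553 * 170.6526 = 36.6827 min

36.6827 minutes


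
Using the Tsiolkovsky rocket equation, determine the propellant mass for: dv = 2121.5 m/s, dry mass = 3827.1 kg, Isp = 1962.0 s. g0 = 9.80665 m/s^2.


ve = Isp * g0 = 1962.0 * 9.80665 = 19240.647300 m/s
mass ratio = exp(dv/ve) = exp(2121.5/19240.647300) = 1.11656986
m_prop = m_dry * (mr - 1) = 3827.1 * (1.11656986 - 1)
m_prop = 446.1245 kg

446.1245 kg


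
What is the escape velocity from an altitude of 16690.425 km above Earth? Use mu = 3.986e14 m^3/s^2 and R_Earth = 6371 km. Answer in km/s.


r = 6371.0 + 16690.425 = 23061.4250 km = 2.3061425e+07 m
v_esc = sqrt(2*mu/r) = sqrt(2*3.986e14 / 2.3061425e+07)
v_esc = 5879.5024 m/s = 5.8795 km/s

5.8795 km/s


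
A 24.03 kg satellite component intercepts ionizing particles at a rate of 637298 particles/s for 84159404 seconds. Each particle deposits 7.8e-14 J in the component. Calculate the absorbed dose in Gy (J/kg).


Total energy deposited = rate * time * E_per
  = 637298 * 84159404 * 7.8e-14 = 4.1835 J
Dose = E_total / mass = 4.1835 / 24.03
Dose = 0.1740949 Gy

0.1741 Gy


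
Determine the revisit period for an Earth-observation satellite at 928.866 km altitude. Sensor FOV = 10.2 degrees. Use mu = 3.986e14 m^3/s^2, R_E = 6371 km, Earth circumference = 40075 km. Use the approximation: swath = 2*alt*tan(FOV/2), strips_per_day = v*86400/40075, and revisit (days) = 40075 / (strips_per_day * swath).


swath = 2*928.866*tan(0.08901179) = 165.7982 km
v = sqrt(mu/r) = 7389.4345 m/s = 7.3894 km/s
strips/day = v*86400/40075 = 7.3894*86400/40075 = 15.9313
coverage/day = strips * swath = 15.9313 * 165.7982 = 2641.3815 km
revisit = 40075 / 2641.3815 = 15.1720 days

15.1720 days


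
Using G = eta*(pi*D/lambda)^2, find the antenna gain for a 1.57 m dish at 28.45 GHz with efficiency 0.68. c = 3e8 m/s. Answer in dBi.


lambda = c/f = 3e8 / 2.845e+10 = 0.01054482 m
G = eta*(pi*D/lambda)^2 = 0.68*(pi*1.57/0.01054482)^2
G = 148775.0123 (linear)
G = 10*log10(148775.0123) = 51.7253 dBi

51.7253 dBi


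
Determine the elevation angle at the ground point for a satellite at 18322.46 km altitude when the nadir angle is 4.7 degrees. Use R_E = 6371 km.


r = R_E + alt = 24693.4600 km
Law of sines in the satellite / Earth-center / ground-point triangle:
  sin(nadir)/R_E = sin(90 + el)/r  =>  cos(el) = (r/R_E)*sin(nadir)
cos(el) = (24693.4600 / 6371.0000) * sin(4.7 deg) = 0.3175868
el = arccos(0.3175868) = 71.4830 deg
(Earth-central angle = 90 - nadir - el = 13.8170 deg)

71.4830 degrees


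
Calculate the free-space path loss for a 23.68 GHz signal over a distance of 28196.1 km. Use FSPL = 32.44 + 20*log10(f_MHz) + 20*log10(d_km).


f = 23.68 GHz = 23680.0000 MHz
d = 28196.1 km
FSPL = 32.44 + 20*log10(23680.0000) + 20*log10(28196.1)
FSPL = 32.44 + 87.4876 + 89.0038
FSPL = 208.9314 dB

208.9314 dB


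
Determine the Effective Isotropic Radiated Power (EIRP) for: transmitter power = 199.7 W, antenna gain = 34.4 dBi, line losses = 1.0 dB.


Pt = 199.7 W = 23.0038 dBW
EIRP = Pt_dBW + Gt - losses = 23.0038 + 34.4 - 1.0 = 56.4038 dBW

56.4038 dBW


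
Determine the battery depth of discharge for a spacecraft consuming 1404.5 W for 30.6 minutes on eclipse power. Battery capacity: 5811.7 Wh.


E_used = P * t / 60 = 1404.5 * 30.6 / 60 = 716.2950 Wh
DOD = E_used / E_total * 100 = 716.2950 / 5811.7 * 100
DOD = 12.3251 %

12.3251 %


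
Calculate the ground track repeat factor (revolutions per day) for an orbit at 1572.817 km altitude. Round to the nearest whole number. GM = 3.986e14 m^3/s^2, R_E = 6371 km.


r = 7.943817e+06 m
T = 2*pi*sqrt(r^3/mu) = 7046.2016 s = 117.4367 min
revs/day = 1440 / 117.4367 = 12.2619
Rounded: 12 revolutions per day

12 revolutions per day


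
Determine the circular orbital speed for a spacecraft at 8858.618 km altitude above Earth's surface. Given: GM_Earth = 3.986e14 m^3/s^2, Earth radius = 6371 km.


r = R_E + alt = 6371.0 + 8858.618 = 15229.6180 km = 1.5229618e+07 m
v = sqrt(mu/r) = sqrt(3.986e14 / 1.5229618e+07) = 5115.9247 m/s = 5.1159 km/s

5.1159 km/s


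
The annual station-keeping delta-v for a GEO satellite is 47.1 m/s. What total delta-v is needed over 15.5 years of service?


dV = rate * years = 47.1 * 15.5
dV = 730.0500 m/s

730.0500 m/s


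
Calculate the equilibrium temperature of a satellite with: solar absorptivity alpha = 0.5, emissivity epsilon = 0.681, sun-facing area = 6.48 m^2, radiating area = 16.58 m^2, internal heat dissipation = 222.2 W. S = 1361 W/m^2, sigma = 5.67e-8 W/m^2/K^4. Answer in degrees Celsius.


Numerator = alpha*S*A_sun + Q_int = 0.5*1361*6.48 + 222.2 = 4631.8400 W
Denominator = eps*sigma*A_rad = 0.681*5.67e-8*16.58 = 6.4019857e-07 W/K^4
T^4 = 7.2350053e+09 K^4
T = 291.6485 K = 18.4985 C

18.4985 degrees Celsius


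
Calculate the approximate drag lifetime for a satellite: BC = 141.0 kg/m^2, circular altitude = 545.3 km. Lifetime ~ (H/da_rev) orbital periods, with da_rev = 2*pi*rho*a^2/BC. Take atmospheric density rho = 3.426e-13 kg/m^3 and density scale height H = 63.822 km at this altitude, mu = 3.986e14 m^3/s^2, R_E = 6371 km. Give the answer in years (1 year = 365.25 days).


a = R_E + alt = 6916.3000 km = 6.9163e+06 m
da_rev = 2*pi*rho*a^2/BC = 2*pi*3.426e-13*(6.9163e+06)^2/141.0 = 0.730290683 m per revolution
N = H/da_rev = 63822.0000 m / 0.730290683 m = 87392.5979 revolutions
P = 2*pi*sqrt(a^3/mu) = 5724.2943 s
lifetime = N*P = 87392.5979 * 5724.2943 = 5.0026095e+08 s = 5790.0573 days
years = 5790.0573 / 365.25 = 15.8523 years

15.8523 years


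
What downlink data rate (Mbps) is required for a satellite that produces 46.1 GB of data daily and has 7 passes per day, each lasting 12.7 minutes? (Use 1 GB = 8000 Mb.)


total contact time = 7 * 12.7 * 60 = 5334.0000 s
data = 46.1 GB = 368800.0000 Mb
rate = 368800.0000 / 5334.0000 = 69.1414 Mbps

69.1414 Mbps


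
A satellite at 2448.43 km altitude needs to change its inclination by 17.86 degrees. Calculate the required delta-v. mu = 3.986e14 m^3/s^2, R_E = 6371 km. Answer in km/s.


r = 8819.4300 km = 8.81943e+06 m
V = sqrt(mu/r) = 6722.7721 m/s
di = 17.86 deg = 0.3117158 rad
dV = 2*V*sin(di/2) = 2*6722.7721*sin(0.1558579)
dV = 2087.1204 m/s = 2.0871 km/s

2.0871 km/s


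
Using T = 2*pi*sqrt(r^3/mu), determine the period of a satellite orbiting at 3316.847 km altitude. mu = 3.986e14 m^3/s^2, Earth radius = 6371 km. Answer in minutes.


r = 9687.8470 km = 9.687847e+06 m
T = 2*pi*sqrt(r^3/mu) = 2*pi*sqrt(9.0924687e+20 / 3.986e14)
T = 9489.6922 s = 158.1615 min

158.1615 minutes


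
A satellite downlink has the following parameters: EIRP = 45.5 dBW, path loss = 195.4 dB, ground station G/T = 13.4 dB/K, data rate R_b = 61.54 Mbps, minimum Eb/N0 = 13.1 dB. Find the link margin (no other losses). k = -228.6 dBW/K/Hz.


C/N0 = EIRP - FSPL + G/T - k = 45.5 - 195.4 + 13.4 - (-228.6)
C/N0 = 92.1000 dB-Hz
R_b = 61.54 Mbps = 6.154e+07 bps -> 10*log10(R_b) = 77.8916 dB-Hz
Eb/N0 = C/N0 - 10*log10(R_b) = 92.1000 - 77.8916 = 14.2084 dB
Margin = Eb/N0 - Eb/N0_req = 14.2084 - 13.1 = 1.1084 dB (link closes)

1.1084 dB


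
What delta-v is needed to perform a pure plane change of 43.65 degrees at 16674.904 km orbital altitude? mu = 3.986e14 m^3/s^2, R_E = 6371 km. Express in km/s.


r = 23045.9040 km = 2.3045904e+07 m
V = sqrt(mu/r) = 4158.8358 m/s
di = 43.65 deg = 0.7618362 rad
dV = 2*V*sin(di/2) = 2*4158.8358*sin(0.3809181)
dV = 3092.2851 m/s = 3.0923 km/s

3.0923 km/s


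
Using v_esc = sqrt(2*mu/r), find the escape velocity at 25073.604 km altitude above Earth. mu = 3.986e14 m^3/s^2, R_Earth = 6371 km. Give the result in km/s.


r = 6371.0 + 25073.604 = 31444.6040 km = 3.1444604e+07 m
v_esc = sqrt(2*mu/r) = sqrt(2*3.986e14 / 3.1444604e+07)
v_esc = 5035.1288 m/s = 5.0351 km/s

5.0351 km/s


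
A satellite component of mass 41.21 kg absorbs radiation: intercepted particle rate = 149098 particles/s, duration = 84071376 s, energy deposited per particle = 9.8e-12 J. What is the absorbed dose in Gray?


Total energy deposited = rate * time * E_per
  = 149098 * 84071376 * 9.8e-12 = 122.8418 J
Dose = E_total / mass = 122.8418 / 41.21
Dose = 2.9809 Gy

2.9809 Gy


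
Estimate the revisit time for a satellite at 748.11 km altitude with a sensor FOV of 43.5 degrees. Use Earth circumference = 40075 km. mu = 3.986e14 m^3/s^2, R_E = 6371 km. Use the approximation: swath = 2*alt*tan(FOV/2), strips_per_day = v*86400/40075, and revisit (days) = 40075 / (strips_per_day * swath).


swath = 2*748.11*tan(0.3796091) = 596.9313 km
v = sqrt(mu/r) = 7482.6563 m/s = 7.4827 km/s
strips/day = v*86400/40075 = 7.4827*86400/40075 = 16.1323
coverage/day = strips * swath = 16.1323 * 596.9313 = 9629.8678 km
revisit = 40075 / 9629.8678 = 4.1615 days

4.1615 days


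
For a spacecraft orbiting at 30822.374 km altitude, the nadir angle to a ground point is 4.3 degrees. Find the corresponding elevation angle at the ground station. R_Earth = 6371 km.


r = R_E + alt = 37193.3740 km
Law of sines in the satellite / Earth-center / ground-point triangle:
  sin(nadir)/R_E = sin(90 + el)/r  =>  cos(el) = (r/R_E)*sin(nadir)
cos(el) = (37193.3740 / 6371.0000) * sin(4.3 deg) = 0.4377196
el = arccos(0.4377196) = 64.0415 deg
(Earth-central angle = 90 - nadir - el = 21.6585 deg)

64.0415 degrees


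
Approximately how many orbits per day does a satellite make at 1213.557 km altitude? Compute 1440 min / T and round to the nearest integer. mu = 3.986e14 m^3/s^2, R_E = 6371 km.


r = 7.584557e+06 m
T = 2*pi*sqrt(r^3/mu) = 6573.6496 s = 109.5608 min
revs/day = 1440 / 109.5608 = 13.1434
Rounded: 13 revolutions per day

13 revolutions per day


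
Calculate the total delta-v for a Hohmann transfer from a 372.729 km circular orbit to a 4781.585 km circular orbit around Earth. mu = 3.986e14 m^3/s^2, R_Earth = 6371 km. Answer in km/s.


r1 = 6743.7290 km = 6.743729e+06 m
r2 = 11152.5850 km = 1.1152585e+07 m
dv1 = sqrt(mu/r1)*(sqrt(2*r2/(r1+r2)) - 1) = 894.9166 m/s
dv2 = sqrt(mu/r2)*(1 - sqrt(2*r1/(r1+r2))) = 788.3822 m/s
total dv = |dv1| + |dv2| = 894.9166 + 788.3822 = 1683.2988 m/s = 1.6833 km/s

1.6833 km/s


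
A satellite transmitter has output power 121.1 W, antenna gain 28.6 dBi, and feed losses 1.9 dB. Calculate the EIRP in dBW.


Pt = 121.1 W = 20.8314 dBW
EIRP = Pt_dBW + Gt - losses = 20.8314 + 28.6 - 1.9 = 47.5314 dBW

47.5314 dBW


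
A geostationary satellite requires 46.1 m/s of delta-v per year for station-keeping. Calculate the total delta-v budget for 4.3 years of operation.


dV = rate * years = 46.1 * 4.3
dV = 198.2300 m/s

198.2300 m/s


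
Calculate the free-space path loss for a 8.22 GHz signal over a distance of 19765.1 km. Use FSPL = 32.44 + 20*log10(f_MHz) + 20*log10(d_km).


f = 8.22 GHz = 8220.0000 MHz
d = 19765.1 km
FSPL = 32.44 + 20*log10(8220.0000) + 20*log10(19765.1)
FSPL = 32.44 + 78.2974 + 85.9180
FSPL = 196.6554 dB

196.6554 dB


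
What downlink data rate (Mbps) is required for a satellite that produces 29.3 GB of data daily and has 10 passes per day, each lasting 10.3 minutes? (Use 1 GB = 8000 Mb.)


total contact time = 10 * 10.3 * 60 = 6180.0000 s
data = 29.3 GB = 234400.0000 Mb
rate = 234400.0000 / 6180.0000 = 37.9288 Mbps

37.9288 Mbps


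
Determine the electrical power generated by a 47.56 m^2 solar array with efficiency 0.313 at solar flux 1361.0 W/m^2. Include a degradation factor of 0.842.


P = area * eta * S * degradation
P = 47.56 * 0.313 * 1361.0 * 0.842
P = 17059.1112 W

17059.1112 W


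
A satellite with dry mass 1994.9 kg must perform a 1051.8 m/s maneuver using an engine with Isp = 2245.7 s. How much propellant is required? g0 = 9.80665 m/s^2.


ve = Isp * g0 = 2245.7 * 9.80665 = 22022.793905 m/s
mass ratio = exp(dv/ve) = exp(1051.8/22022.793905) = 1.04891847
m_prop = m_dry * (mr - 1) = 1994.9 * (1.04891847 - 1)
m_prop = 97.5875 kg

97.5875 kg


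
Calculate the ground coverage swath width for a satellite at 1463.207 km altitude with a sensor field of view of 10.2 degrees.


FOV = 10.2 deg = 0.1780236 rad
swath = 2 * alt * tan(FOV/2) = 2 * 1463.207 * tan(0.08901179)
swath = 2 * 1463.207 * 0.08924762
swath = 261.1755 km

261.1755 km


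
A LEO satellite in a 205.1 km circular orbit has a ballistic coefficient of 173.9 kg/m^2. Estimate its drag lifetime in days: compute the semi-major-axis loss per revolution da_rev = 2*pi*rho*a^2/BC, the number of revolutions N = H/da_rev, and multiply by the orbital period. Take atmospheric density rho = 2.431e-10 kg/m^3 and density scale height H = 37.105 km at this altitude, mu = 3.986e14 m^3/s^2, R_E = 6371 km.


a = R_E + alt = 6576.1000 km = 6.5761e+06 m
da_rev = 2*pi*rho*a^2/BC = 2*pi*2.431e-10*(6.5761e+06)^2/173.9 = 379.841194 m per revolution
N = H/da_rev = 37105.0000 m / 379.841194 m = 97.6856 revolutions
P = 2*pi*sqrt(a^3/mu) = 5307.1802 s
lifetime = N*P = 97.6856 * 5307.1802 = 518434.8736 s = 6.0004 days

6.0004 days


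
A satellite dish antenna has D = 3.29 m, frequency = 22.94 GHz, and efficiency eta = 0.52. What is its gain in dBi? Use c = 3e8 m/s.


lambda = c/f = 3e8 / 2.294e+10 = 0.01307759 m
G = eta*(pi*D/lambda)^2 = 0.52*(pi*3.29/0.01307759)^2
G = 324817.3378 (linear)
G = 10*log10(324817.3378) = 55.1164 dBi

55.1164 dBi


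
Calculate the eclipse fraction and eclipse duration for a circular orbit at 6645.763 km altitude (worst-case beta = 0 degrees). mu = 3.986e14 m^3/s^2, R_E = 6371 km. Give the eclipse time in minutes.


r = 13016.7630 km
T = 246.3284 min
Eclipse fraction = arcsin(R_E/r)/pi = arcsin(6371.0000/13016.7630)/pi
= arcsin(0.4894458)/pi = 0.1628009
Eclipse duration = 0.1628009 * 246.3284 = 40.1025 min

40.1025 minutes


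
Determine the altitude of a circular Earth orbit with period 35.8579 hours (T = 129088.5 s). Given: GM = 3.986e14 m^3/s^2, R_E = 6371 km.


T = 129088.5 s
r = (mu*T^2/(4*pi^2))^(1/3) = (3.986e14 * 129088.5^2 / (4*pi^2))^(1/3)
r = 5.5205738e+07 m = 55205.7383 km
alt = r - R_E = 55205.7383 - 6371 = 48834.7383 km

48834.7383 km


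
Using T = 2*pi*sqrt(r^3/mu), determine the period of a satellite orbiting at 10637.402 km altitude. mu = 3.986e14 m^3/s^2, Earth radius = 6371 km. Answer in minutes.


r = 17008.4020 km = 1.7008402e+07 m
T = 2*pi*sqrt(r^3/mu) = 2*pi*sqrt(4.9202881e+21 / 3.986e14)
T = 22075.2936 s = 367.9216 min

367.9216 minutes


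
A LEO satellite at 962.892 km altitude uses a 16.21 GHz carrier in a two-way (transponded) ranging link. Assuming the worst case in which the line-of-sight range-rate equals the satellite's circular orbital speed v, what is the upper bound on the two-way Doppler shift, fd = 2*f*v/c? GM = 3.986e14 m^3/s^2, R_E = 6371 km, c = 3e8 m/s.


r = 7.333892e+06 m
v = sqrt(mu/r) = 7372.2727 m/s (worst-case radial velocity)
f = 16.21 GHz = 1.621e+10 Hz
fd = 2*f*v/c = 2*1.621e+10*7372.2727/3.0e+08
fd = 796696.9378 Hz

796696.9378 Hz


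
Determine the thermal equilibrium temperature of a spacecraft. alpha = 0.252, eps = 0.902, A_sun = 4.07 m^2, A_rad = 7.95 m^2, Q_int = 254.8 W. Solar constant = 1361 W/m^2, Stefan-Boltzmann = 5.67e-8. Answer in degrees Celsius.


Numerator = alpha*S*A_sun + Q_int = 0.252*1361*4.07 + 254.8 = 1650.6960 W
Denominator = eps*sigma*A_rad = 0.902*5.67e-8*7.95 = 4.0659003e-07 W/K^4
T^4 = 4.0598537e+09 K^4
T = 252.4222 K = -20.7278 C

-20.7278 degrees Celsius


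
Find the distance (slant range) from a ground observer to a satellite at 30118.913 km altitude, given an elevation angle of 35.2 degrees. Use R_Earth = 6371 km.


h = 30118.913 km, el = 35.2 deg
d = -R_E*sin(el) + sqrt((R_E*sin(el))^2 + 2*R_E*h + h^2)
d = -6371.0000*sin(0.6143559) + sqrt((6371.0000*0.5764323)^2 + 2*6371.0000*30118.913 + 30118.913^2)
d = 32444.1802 km

32444.1802 km


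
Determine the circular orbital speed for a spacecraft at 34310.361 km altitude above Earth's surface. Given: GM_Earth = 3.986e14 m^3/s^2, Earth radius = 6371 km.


r = R_E + alt = 6371.0 + 34310.361 = 40681.3610 km = 4.0681361e+07 m
v = sqrt(mu/r) = sqrt(3.986e14 / 4.0681361e+07) = 3130.1915 m/s = 3.1302 km/s

3.1302 km/s


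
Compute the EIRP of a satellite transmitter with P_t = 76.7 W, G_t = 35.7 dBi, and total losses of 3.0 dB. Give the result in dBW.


Pt = 76.7 W = 18.8480 dBW
EIRP = Pt_dBW + Gt - losses = 18.8480 + 35.7 - 3.0 = 51.5480 dBW

51.5480 dBW


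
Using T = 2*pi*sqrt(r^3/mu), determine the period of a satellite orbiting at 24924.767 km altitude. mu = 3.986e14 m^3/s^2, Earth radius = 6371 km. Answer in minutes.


r = 31295.7670 km = 3.1295767e+07 m
T = 2*pi*sqrt(r^3/mu) = 2*pi*sqrt(3.0651858e+22 / 3.986e14)
T = 55098.4803 s = 918.3080 min

918.3080 minutes


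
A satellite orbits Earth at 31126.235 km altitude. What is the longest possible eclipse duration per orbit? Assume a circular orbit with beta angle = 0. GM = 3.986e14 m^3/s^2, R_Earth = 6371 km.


r = 37497.2350 km
T = 1204.3670 min
Eclipse fraction = arcsin(R_E/r)/pi = arcsin(6371.0000/37497.2350)/pi
= arcsin(0.1699059)/pi = 0.05434636
Eclipse duration = 0.05434636 * 1204.3670 = 65.4530 min

65.4530 minutes


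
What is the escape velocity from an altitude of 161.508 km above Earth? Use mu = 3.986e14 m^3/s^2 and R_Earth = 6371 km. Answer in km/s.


r = 6371.0 + 161.508 = 6532.5080 km = 6.532508e+06 m
v_esc = sqrt(2*mu/r) = sqrt(2*3.986e14 / 6.532508e+06)
v_esc = 11046.9826 m/s = 11.0470 km/s

11.0470 km/s


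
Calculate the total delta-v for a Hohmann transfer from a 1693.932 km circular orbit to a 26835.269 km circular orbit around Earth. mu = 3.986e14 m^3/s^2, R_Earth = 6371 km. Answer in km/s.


r1 = 8064.9320 km = 8.064932e+06 m
r2 = 33206.2690 km = 3.3206269e+07 m
dv1 = sqrt(mu/r1)*(sqrt(2*r2/(r1+r2)) - 1) = 1887.8375 m/s
dv2 = sqrt(mu/r2)*(1 - sqrt(2*r1/(r1+r2))) = 1298.6841 m/s
total dv = |dv1| + |dv2| = 1887.8375 + 1298.6841 = 3186.5216 m/s = 3.1865 km/s

3.1865 km/s


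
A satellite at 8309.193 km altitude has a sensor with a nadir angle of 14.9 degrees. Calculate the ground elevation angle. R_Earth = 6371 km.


r = R_E + alt = 14680.1930 km
Law of sines in the satellite / Earth-center / ground-point triangle:
  sin(nadir)/R_E = sin(90 + el)/r  =>  cos(el) = (r/R_E)*sin(nadir)
cos(el) = (14680.1930 / 6371.0000) * sin(14.9 deg) = 0.5924908
el = arccos(0.5924908) = 53.6660 deg
(Earth-central angle = 90 - nadir - el = 21.4340 deg)

53.6660 degrees


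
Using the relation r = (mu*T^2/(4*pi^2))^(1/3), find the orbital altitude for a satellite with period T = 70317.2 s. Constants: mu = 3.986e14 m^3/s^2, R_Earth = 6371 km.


T = 70317.2 s
r = (mu*T^2/(4*pi^2))^(1/3) = (3.986e14 * 70317.2^2 / (4*pi^2))^(1/3)
r = 3.6821394e+07 m = 36821.3945 km
alt = r - R_E = 36821.3945 - 6371 = 30450.3945 km

30450.3945 km


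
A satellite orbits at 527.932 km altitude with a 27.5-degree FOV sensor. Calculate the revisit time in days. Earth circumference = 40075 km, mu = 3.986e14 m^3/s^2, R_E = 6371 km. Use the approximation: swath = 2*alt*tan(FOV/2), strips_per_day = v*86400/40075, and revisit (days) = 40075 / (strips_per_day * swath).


swath = 2*527.932*tan(0.2399828) = 258.3683 km
v = sqrt(mu/r) = 7601.1222 m/s = 7.6011 km/s
strips/day = v*86400/40075 = 7.6011*86400/40075 = 16.3877
coverage/day = strips * swath = 16.3877 * 258.3683 = 4234.0610 km
revisit = 40075 / 4234.0610 = 9.4649 days

9.4649 days


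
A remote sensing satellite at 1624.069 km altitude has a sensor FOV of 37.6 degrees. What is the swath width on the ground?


FOV = 37.6 deg = 0.6562438 rad
swath = 2 * alt * tan(FOV/2) = 2 * 1624.069 * tan(0.3281219)
swath = 2 * 1624.069 * 0.3404278
swath = 1105.7564 km

1105.7564 km


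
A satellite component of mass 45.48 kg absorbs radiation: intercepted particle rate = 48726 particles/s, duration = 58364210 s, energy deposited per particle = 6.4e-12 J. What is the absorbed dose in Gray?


Total energy deposited = rate * time * E_per
  = 48726 * 58364210 * 6.4e-12 = 18.2007 J
Dose = E_total / mass = 18.2007 / 45.48
Dose = 0.4001906 Gy

0.4002 Gy


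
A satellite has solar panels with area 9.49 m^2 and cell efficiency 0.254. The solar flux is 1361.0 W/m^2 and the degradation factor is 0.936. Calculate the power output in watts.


P = area * eta * S * degradation
P = 9.49 * 0.254 * 1361.0 * 0.936
P = 3070.6754 W

3070.6754 W


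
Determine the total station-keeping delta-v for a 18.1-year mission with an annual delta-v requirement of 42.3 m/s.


dV = rate * years = 42.3 * 18.1
dV = 765.6300 m/s

765.6300 m/s


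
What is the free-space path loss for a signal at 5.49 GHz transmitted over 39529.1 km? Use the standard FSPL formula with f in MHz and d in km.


f = 5.49 GHz = 5490.0000 MHz
d = 39529.1 km
FSPL = 32.44 + 20*log10(5490.0000) + 20*log10(39529.1)
FSPL = 32.44 + 74.7914 + 91.9383
FSPL = 199.1698 dB

199.1698 dB
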